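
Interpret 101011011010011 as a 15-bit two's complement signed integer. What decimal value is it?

MSB is 1, so the value is negative. Find the magnitude:
1. Invert bits:  010100100101100
2. Add 1:        010100100101101  = 10541
3. Apply sign:   -10541

Answer: -10541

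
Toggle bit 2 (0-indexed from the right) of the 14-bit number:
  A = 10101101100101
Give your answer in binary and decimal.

Mask = 1 << 2 = 00000000000100
Bit 2 of A is 1; XOR with the mask flips it to 0.
  10101101100101
^ 00000000000100
----------------
  10101101100001

Answer: 10101101100001 (11105)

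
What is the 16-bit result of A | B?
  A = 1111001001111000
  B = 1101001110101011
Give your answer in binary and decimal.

Apply | to each column (1 where either bit is 1):
  1111001001111000
| 1101001110101011
------------------
  1111001111111011

Answer: 1111001111111011 (62459)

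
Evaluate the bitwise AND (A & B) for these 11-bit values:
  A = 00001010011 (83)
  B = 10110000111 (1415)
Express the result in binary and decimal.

Apply & to each column (1 only where both bits are 1):
  00001010011
& 10110000111
-------------
  00000000011

Answer: 00000000011 (3)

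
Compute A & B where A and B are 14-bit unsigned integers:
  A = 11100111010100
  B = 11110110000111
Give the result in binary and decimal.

Apply & to each column (1 only where both bits are 1):
  11100111010100
& 11110110000111
----------------
  11100110000100

Answer: 11100110000100 (14724)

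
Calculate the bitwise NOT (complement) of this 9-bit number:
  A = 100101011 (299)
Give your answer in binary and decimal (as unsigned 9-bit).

Flip each bit (0->1, 1->0):
  100101011
  011010100

Answer: 011010100 (212)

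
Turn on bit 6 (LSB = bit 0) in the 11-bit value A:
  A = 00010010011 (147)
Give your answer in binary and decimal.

Mask = 1 << 6 = 00001000000
Bit 6 of A is 0, so OR-ing with the mask flips it to 1.
  00010010011
| 00001000000
-------------
  00011010011

Answer: 00011010011 (211)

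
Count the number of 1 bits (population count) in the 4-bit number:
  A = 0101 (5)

0101
1-bits at positions (from bit 0 = LSB): 0, 2
Count = 2

Answer: 2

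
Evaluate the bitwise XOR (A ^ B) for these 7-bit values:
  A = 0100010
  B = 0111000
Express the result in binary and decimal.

Apply ^ to each column (1 where bits differ):
  0100010
^ 0111000
---------
  0011010

Answer: 0011010 (26)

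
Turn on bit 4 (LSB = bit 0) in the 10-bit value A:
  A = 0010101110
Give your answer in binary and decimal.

Mask = 1 << 4 = 0000010000
Bit 4 of A is 0, so OR-ing with the mask flips it to 1.
  0010101110
| 0000010000
------------
  0010111110

Answer: 0010111110 (190)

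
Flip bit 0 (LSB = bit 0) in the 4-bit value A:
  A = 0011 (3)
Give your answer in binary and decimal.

Mask = 1 << 0 = 0001
Bit 0 of A is 1; XOR with the mask flips it to 0.
  0011
^ 0001
------
  0010

Answer: 0010 (2)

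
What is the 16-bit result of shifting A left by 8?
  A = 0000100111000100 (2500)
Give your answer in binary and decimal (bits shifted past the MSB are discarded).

Shift left by 8: drop the top 8 bit(s), append 8 zero(s) on the right.
  0000100111000100  ->  discard [00001001], keep [11000100], append 00000000
= 1100010000000000

Answer: 1100010000000000 (50176)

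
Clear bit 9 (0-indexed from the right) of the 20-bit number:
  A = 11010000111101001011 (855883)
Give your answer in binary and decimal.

Mask = ~(1 << 9) = 11111111110111111111
Bit 9 of A is 1, so AND-ing with the mask clears it to 0.
  11010000111101001011
& 11111111110111111111
----------------------
  11010000110101001011

Answer: 11010000110101001011 (855371)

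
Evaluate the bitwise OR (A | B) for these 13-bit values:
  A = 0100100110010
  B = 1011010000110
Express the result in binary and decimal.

Apply | to each column (1 where either bit is 1):
  0100100110010
| 1011010000110
---------------
  1111110110110

Answer: 1111110110110 (8118)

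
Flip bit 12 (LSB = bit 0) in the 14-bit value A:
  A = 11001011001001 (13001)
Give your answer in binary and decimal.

Mask = 1 << 12 = 01000000000000
Bit 12 of A is 1; XOR with the mask flips it to 0.
  11001011001001
^ 01000000000000
----------------
  10001011001001

Answer: 10001011001001 (8905)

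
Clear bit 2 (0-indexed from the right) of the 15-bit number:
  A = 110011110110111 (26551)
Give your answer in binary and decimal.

Mask = ~(1 << 2) = 111111111111011
Bit 2 of A is 1, so AND-ing with the mask clears it to 0.
  110011110110111
& 111111111111011
-----------------
  110011110110011

Answer: 110011110110011 (26547)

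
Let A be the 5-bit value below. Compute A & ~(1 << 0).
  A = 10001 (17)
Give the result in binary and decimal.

Mask = ~(1 << 0) = 11110
Bit 0 of A is 1, so AND-ing with the mask clears it to 0.
  10001
& 11110
-------
  10000

Answer: 10000 (16)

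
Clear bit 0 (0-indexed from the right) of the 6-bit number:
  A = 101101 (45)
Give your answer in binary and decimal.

Mask = ~(1 << 0) = 111110
Bit 0 of A is 1, so AND-ing with the mask clears it to 0.
  101101
& 111110
--------
  101100

Answer: 101100 (44)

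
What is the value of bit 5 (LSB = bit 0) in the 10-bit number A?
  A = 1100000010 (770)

Bit 5 is the 6th from the right.
  1100000010
      ^
That bit is 0.

Answer: 0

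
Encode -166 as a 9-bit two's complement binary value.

1. Binary of +166:  010100110
2. Invert bits:     101011001
3. Add 1:           101011010

Answer: 101011010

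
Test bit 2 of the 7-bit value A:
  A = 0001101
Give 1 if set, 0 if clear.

Bit 2 is the 3rd from the right.
  0001101
      ^
That bit is 1.

Answer: 1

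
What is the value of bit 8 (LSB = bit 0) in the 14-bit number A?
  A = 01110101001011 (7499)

Bit 8 is the 9th from the right.
  01110101001011
       ^
That bit is 1.

Answer: 1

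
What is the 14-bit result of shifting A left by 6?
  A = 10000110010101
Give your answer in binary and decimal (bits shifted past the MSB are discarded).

Shift left by 6: drop the top 6 bit(s), append 6 zero(s) on the right.
  10000110010101  ->  discard [100001], keep [10010101], append 000000
= 10010101000000

Answer: 10010101000000 (9536)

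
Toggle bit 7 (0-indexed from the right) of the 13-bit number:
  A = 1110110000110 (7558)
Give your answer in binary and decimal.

Mask = 1 << 7 = 0000010000000
Bit 7 of A is 1; XOR with the mask flips it to 0.
  1110110000110
^ 0000010000000
---------------
  1110100000110

Answer: 1110100000110 (7430)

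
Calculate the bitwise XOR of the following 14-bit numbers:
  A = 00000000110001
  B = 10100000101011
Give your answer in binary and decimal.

Apply ^ to each column (1 where bits differ):
  00000000110001
^ 10100000101011
----------------
  10100000011010

Answer: 10100000011010 (10266)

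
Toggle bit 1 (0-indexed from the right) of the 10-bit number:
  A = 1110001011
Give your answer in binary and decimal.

Mask = 1 << 1 = 0000000010
Bit 1 of A is 1; XOR with the mask flips it to 0.
  1110001011
^ 0000000010
------------
  1110001001

Answer: 1110001001 (905)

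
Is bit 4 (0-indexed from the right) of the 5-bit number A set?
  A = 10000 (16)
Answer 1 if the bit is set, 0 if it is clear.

Bit 4 is the 5th from the right.
  10000
  ^
That bit is 1.

Answer: 1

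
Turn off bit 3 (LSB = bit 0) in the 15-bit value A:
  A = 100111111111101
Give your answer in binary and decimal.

Mask = ~(1 << 3) = 111111111110111
Bit 3 of A is 1, so AND-ing with the mask clears it to 0.
  100111111111101
& 111111111110111
-----------------
  100111111110101

Answer: 100111111110101 (20469)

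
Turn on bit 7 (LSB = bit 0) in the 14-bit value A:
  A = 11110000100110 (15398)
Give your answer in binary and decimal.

Mask = 1 << 7 = 00000010000000
Bit 7 of A is 0, so OR-ing with the mask flips it to 1.
  11110000100110
| 00000010000000
----------------
  11110010100110

Answer: 11110010100110 (15526)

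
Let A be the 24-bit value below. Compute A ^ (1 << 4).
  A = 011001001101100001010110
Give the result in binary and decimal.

Mask = 1 << 4 = 000000000000000000010000
Bit 4 of A is 1; XOR with the mask flips it to 0.
  011001001101100001010110
^ 000000000000000000010000
--------------------------
  011001001101100001000110

Answer: 011001001101100001000110 (6608966)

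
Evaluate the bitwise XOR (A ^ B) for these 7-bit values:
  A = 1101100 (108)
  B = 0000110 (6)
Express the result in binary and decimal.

Apply ^ to each column (1 where bits differ):
  1101100
^ 0000110
---------
  1101010

Answer: 1101010 (106)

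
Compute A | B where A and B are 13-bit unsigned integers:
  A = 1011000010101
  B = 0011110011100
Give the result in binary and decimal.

Apply | to each column (1 where either bit is 1):
  1011000010101
| 0011110011100
---------------
  1011110011101

Answer: 1011110011101 (6045)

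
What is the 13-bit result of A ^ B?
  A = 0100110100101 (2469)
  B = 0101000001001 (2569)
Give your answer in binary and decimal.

Apply ^ to each column (1 where bits differ):
  0100110100101
^ 0101000001001
---------------
  0001110101100

Answer: 0001110101100 (940)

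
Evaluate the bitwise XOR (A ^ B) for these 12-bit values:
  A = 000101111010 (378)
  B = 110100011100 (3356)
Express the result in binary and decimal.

Apply ^ to each column (1 where bits differ):
  000101111010
^ 110100011100
--------------
  110001100110

Answer: 110001100110 (3174)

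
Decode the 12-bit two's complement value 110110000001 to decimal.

MSB is 1, so the value is negative. Find the magnitude:
1. Invert bits:  001001111110
2. Add 1:        001001111111  = 639
3. Apply sign:   -639

Answer: -639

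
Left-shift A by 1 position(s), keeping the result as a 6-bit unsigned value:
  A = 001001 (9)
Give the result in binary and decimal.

Shift left by 1: drop the top 1 bit(s), append 1 zero(s) on the right.
  001001  ->  discard [0], keep [01001], append 0
= 010010

Answer: 010010 (18)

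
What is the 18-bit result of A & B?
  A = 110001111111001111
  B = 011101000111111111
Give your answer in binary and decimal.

Apply & to each column (1 only where both bits are 1):
  110001111111001111
& 011101000111111111
--------------------
  010001000111001111

Answer: 010001000111001111 (70095)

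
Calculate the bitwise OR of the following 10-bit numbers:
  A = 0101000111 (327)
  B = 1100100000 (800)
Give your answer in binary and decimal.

Apply | to each column (1 where either bit is 1):
  0101000111
| 1100100000
------------
  1101100111

Answer: 1101100111 (871)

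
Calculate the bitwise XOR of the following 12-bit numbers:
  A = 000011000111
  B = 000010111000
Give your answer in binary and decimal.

Apply ^ to each column (1 where bits differ):
  000011000111
^ 000010111000
--------------
  000001111111

Answer: 000001111111 (127)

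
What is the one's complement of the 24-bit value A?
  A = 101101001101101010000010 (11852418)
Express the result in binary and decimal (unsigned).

Flip each bit (0->1, 1->0):
  101101001101101010000010
  010010110010010101111101

Answer: 010010110010010101111101 (4924797)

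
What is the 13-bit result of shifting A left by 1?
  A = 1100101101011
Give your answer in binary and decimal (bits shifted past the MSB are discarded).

Shift left by 1: drop the top 1 bit(s), append 1 zero(s) on the right.
  1100101101011  ->  discard [1], keep [100101101011], append 0
= 1001011010110

Answer: 1001011010110 (4822)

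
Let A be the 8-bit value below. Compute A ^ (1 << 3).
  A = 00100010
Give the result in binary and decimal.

Mask = 1 << 3 = 00001000
Bit 3 of A is 0; XOR with the mask flips it to 1.
  00100010
^ 00001000
----------
  00101010

Answer: 00101010 (42)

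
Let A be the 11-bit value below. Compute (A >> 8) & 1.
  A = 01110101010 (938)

Bit 8 is the 9th from the right.
  01110101010
    ^
That bit is 1.

Answer: 1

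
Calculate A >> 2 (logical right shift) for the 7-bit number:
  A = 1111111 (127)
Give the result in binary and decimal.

Logical shift right by 2: drop the bottom 2 bit(s), prepend 2 zero(s) on the left.
  1111111  ->  keep [11111], discard [11], prepend 00
= 0011111

Answer: 0011111 (31)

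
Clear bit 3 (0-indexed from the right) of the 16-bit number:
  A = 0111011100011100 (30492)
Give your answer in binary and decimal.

Mask = ~(1 << 3) = 1111111111110111
Bit 3 of A is 1, so AND-ing with the mask clears it to 0.
  0111011100011100
& 1111111111110111
------------------
  0111011100010100

Answer: 0111011100010100 (30484)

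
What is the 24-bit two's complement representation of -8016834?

1. Binary of +8016834:  011110100101001111000010
2. Invert bits:     100001011010110000111101
3. Add 1:           100001011010110000111110

Answer: 100001011010110000111110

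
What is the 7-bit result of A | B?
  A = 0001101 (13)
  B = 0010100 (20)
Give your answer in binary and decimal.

Apply | to each column (1 where either bit is 1):
  0001101
| 0010100
---------
  0011101

Answer: 0011101 (29)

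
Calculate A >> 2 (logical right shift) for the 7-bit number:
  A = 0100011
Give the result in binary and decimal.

Logical shift right by 2: drop the bottom 2 bit(s), prepend 2 zero(s) on the left.
  0100011  ->  keep [01000], discard [11], prepend 00
= 0001000

Answer: 0001000 (8)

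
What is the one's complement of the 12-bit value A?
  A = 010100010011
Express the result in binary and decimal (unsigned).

Flip each bit (0->1, 1->0):
  010100010011
  101011101100

Answer: 101011101100 (2796)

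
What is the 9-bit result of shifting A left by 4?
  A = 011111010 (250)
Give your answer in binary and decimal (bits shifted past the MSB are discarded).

Shift left by 4: drop the top 4 bit(s), append 4 zero(s) on the right.
  011111010  ->  discard [0111], keep [11010], append 0000
= 110100000

Answer: 110100000 (416)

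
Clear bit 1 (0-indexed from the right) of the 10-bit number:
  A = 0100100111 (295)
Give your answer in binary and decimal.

Mask = ~(1 << 1) = 1111111101
Bit 1 of A is 1, so AND-ing with the mask clears it to 0.
  0100100111
& 1111111101
------------
  0100100101

Answer: 0100100101 (293)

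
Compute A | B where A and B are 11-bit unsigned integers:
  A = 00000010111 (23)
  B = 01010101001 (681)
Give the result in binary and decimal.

Apply | to each column (1 where either bit is 1):
  00000010111
| 01010101001
-------------
  01010111111

Answer: 01010111111 (703)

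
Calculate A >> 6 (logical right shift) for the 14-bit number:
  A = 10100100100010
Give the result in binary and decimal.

Logical shift right by 6: drop the bottom 6 bit(s), prepend 6 zero(s) on the left.
  10100100100010  ->  keep [10100100], discard [100010], prepend 000000
= 00000010100100

Answer: 00000010100100 (164)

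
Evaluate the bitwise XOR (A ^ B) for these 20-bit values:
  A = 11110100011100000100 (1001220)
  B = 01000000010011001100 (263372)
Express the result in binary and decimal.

Apply ^ to each column (1 where bits differ):
  11110100011100000100
^ 01000000010011001100
----------------------
  10110100001111001000

Answer: 10110100001111001000 (738248)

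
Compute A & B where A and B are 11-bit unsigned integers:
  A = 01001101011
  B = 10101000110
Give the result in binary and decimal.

Apply & to each column (1 only where both bits are 1):
  01001101011
& 10101000110
-------------
  00001000010

Answer: 00001000010 (66)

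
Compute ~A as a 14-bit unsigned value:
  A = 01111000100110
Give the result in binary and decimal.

Flip each bit (0->1, 1->0):
  01111000100110
  10000111011001

Answer: 10000111011001 (8665)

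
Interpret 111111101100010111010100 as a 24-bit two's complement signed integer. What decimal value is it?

MSB is 1, so the value is negative. Find the magnitude:
1. Invert bits:  000000010011101000101011
2. Add 1:        000000010011101000101100  = 80428
3. Apply sign:   -80428

Answer: -80428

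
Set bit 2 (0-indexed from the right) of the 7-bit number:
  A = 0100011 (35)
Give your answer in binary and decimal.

Mask = 1 << 2 = 0000100
Bit 2 of A is 0, so OR-ing with the mask flips it to 1.
  0100011
| 0000100
---------
  0100111

Answer: 0100111 (39)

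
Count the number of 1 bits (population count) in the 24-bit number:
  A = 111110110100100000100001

111110110100100000100001
1-bits at positions (from bit 0 = LSB): 0, 5, 11, 14, 16, 17, 19, 20, 21, 22, 23
Count = 11

Answer: 11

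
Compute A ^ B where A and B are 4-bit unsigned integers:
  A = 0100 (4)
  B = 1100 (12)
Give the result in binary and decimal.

Apply ^ to each column (1 where bits differ):
  0100
^ 1100
------
  1000

Answer: 1000 (8)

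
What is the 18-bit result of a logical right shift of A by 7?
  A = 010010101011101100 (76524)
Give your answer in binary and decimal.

Logical shift right by 7: drop the bottom 7 bit(s), prepend 7 zero(s) on the left.
  010010101011101100  ->  keep [01001010101], discard [1101100], prepend 0000000
= 000000001001010101

Answer: 000000001001010101 (597)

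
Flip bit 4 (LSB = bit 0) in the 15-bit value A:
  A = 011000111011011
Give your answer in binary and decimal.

Mask = 1 << 4 = 000000000010000
Bit 4 of A is 1; XOR with the mask flips it to 0.
  011000111011011
^ 000000000010000
-----------------
  011000111001011

Answer: 011000111001011 (12747)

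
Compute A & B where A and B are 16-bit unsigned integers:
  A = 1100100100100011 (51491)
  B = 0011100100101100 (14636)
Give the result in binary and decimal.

Apply & to each column (1 only where both bits are 1):
  1100100100100011
& 0011100100101100
------------------
  0000100100100000

Answer: 0000100100100000 (2336)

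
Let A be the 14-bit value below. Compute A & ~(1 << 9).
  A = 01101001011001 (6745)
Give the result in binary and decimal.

Mask = ~(1 << 9) = 11110111111111
Bit 9 of A is 1, so AND-ing with the mask clears it to 0.
  01101001011001
& 11110111111111
----------------
  01100001011001

Answer: 01100001011001 (6233)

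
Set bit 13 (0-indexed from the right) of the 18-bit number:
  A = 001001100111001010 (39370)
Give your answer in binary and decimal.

Mask = 1 << 13 = 000010000000000000
Bit 13 of A is 0, so OR-ing with the mask flips it to 1.
  001001100111001010
| 000010000000000000
--------------------
  001011100111001010

Answer: 001011100111001010 (47562)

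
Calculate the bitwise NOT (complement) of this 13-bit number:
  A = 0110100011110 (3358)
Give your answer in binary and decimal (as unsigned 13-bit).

Flip each bit (0->1, 1->0):
  0110100011110
  1001011100001

Answer: 1001011100001 (4833)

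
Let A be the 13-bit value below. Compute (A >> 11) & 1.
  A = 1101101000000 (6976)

Bit 11 is the 12th from the right.
  1101101000000
   ^
That bit is 1.

Answer: 1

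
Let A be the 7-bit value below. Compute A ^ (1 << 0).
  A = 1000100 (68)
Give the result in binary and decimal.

Mask = 1 << 0 = 0000001
Bit 0 of A is 0; XOR with the mask flips it to 1.
  1000100
^ 0000001
---------
  1000101

Answer: 1000101 (69)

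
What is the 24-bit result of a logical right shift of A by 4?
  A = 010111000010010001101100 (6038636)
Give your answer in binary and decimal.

Logical shift right by 4: drop the bottom 4 bit(s), prepend 4 zero(s) on the left.
  010111000010010001101100  ->  keep [01011100001001000110], discard [1100], prepend 0000
= 000001011100001001000110

Answer: 000001011100001001000110 (377414)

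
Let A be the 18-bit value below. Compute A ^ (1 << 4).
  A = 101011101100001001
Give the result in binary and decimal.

Mask = 1 << 4 = 000000000000010000
Bit 4 of A is 0; XOR with the mask flips it to 1.
  101011101100001001
^ 000000000000010000
--------------------
  101011101100011001

Answer: 101011101100011001 (178969)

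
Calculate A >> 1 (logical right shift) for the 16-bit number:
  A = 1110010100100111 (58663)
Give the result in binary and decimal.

Logical shift right by 1: drop the bottom 1 bit(s), prepend 1 zero(s) on the left.
  1110010100100111  ->  keep [111001010010011], discard [1], prepend 0
= 0111001010010011

Answer: 0111001010010011 (29331)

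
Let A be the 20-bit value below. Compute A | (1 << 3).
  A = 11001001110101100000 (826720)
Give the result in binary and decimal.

Mask = 1 << 3 = 00000000000000001000
Bit 3 of A is 0, so OR-ing with the mask flips it to 1.
  11001001110101100000
| 00000000000000001000
----------------------
  11001001110101101000

Answer: 11001001110101101000 (826728)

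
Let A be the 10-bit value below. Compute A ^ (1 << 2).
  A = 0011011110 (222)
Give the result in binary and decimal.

Mask = 1 << 2 = 0000000100
Bit 2 of A is 1; XOR with the mask flips it to 0.
  0011011110
^ 0000000100
------------
  0011011010

Answer: 0011011010 (218)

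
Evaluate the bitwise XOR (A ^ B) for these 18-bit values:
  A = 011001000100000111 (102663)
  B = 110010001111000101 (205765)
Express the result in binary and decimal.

Apply ^ to each column (1 where bits differ):
  011001000100000111
^ 110010001111000101
--------------------
  101011001011000010

Answer: 101011001011000010 (176834)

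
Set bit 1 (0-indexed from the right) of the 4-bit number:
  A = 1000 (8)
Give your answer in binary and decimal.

Mask = 1 << 1 = 0010
Bit 1 of A is 0, so OR-ing with the mask flips it to 1.
  1000
| 0010
------
  1010

Answer: 1010 (10)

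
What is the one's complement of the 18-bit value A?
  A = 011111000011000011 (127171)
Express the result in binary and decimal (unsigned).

Flip each bit (0->1, 1->0):
  011111000011000011
  100000111100111100

Answer: 100000111100111100 (134972)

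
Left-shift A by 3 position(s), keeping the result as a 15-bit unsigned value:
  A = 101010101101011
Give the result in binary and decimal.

Shift left by 3: drop the top 3 bit(s), append 3 zero(s) on the right.
  101010101101011  ->  discard [101], keep [010101101011], append 000
= 010101101011000

Answer: 010101101011000 (11096)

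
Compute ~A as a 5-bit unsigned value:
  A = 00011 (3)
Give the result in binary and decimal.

Flip each bit (0->1, 1->0):
  00011
  11100

Answer: 11100 (28)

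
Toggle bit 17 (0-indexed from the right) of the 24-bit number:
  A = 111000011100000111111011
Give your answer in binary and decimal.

Mask = 1 << 17 = 000000100000000000000000
Bit 17 of A is 0; XOR with the mask flips it to 1.
  111000011100000111111011
^ 000000100000000000000000
--------------------------
  111000111100000111111011

Answer: 111000111100000111111011 (14926331)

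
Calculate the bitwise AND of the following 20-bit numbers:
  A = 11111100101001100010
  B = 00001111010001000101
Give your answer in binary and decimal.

Apply & to each column (1 only where both bits are 1):
  11111100101001100010
& 00001111010001000101
----------------------
  00001100000001000000

Answer: 00001100000001000000 (49216)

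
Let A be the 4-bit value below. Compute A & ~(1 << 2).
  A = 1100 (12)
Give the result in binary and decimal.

Mask = ~(1 << 2) = 1011
Bit 2 of A is 1, so AND-ing with the mask clears it to 0.
  1100
& 1011
------
  1000

Answer: 1000 (8)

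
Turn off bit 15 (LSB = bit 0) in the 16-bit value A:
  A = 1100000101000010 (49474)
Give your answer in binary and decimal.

Mask = ~(1 << 15) = 0111111111111111
Bit 15 of A is 1, so AND-ing with the mask clears it to 0.
  1100000101000010
& 0111111111111111
------------------
  0100000101000010

Answer: 0100000101000010 (16706)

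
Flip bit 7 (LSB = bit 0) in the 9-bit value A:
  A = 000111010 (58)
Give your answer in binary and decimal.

Mask = 1 << 7 = 010000000
Bit 7 of A is 0; XOR with the mask flips it to 1.
  000111010
^ 010000000
-----------
  010111010

Answer: 010111010 (186)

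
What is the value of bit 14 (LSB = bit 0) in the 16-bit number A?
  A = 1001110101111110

Bit 14 is the 15th from the right.
  1001110101111110
   ^
That bit is 0.

Answer: 0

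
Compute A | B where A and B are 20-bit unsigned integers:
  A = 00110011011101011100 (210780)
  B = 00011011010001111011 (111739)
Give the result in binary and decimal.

Apply | to each column (1 where either bit is 1):
  00110011011101011100
| 00011011010001111011
----------------------
  00111011011101111111

Answer: 00111011011101111111 (243583)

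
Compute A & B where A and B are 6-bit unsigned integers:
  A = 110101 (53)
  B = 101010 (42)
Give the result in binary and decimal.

Apply & to each column (1 only where both bits are 1):
  110101
& 101010
--------
  100000

Answer: 100000 (32)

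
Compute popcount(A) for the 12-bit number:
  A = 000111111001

000111111001
1-bits at positions (from bit 0 = LSB): 0, 3, 4, 5, 6, 7, 8
Count = 7

Answer: 7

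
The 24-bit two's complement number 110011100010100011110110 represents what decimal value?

MSB is 1, so the value is negative. Find the magnitude:
1. Invert bits:  001100011101011100001001
2. Add 1:        001100011101011100001010  = 3266314
3. Apply sign:   -3266314

Answer: -3266314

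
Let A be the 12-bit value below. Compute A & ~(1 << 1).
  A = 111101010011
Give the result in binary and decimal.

Mask = ~(1 << 1) = 111111111101
Bit 1 of A is 1, so AND-ing with the mask clears it to 0.
  111101010011
& 111111111101
--------------
  111101010001

Answer: 111101010001 (3921)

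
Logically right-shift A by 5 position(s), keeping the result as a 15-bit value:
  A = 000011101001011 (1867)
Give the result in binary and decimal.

Logical shift right by 5: drop the bottom 5 bit(s), prepend 5 zero(s) on the left.
  000011101001011  ->  keep [0000111010], discard [01011], prepend 00000
= 000000000111010

Answer: 000000000111010 (58)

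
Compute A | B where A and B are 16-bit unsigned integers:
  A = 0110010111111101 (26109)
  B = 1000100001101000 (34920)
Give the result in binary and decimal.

Apply | to each column (1 where either bit is 1):
  0110010111111101
| 1000100001101000
------------------
  1110110111111101

Answer: 1110110111111101 (60925)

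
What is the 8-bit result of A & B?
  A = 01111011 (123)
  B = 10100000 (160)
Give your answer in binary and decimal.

Apply & to each column (1 only where both bits are 1):
  01111011
& 10100000
----------
  00100000

Answer: 00100000 (32)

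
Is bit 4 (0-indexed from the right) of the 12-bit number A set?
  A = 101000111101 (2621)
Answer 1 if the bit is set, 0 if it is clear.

Bit 4 is the 5th from the right.
  101000111101
         ^
That bit is 1.

Answer: 1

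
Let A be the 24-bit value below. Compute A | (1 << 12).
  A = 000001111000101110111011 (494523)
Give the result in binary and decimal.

Mask = 1 << 12 = 000000000001000000000000
Bit 12 of A is 0, so OR-ing with the mask flips it to 1.
  000001111000101110111011
| 000000000001000000000000
--------------------------
  000001111001101110111011

Answer: 000001111001101110111011 (498619)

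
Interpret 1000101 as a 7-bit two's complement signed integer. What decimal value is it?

MSB is 1, so the value is negative. Find the magnitude:
1. Invert bits:  0111010
2. Add 1:        0111011  = 59
3. Apply sign:   -59

Answer: -59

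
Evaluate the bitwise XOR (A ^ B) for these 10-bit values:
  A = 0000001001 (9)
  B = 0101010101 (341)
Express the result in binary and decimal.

Apply ^ to each column (1 where bits differ):
  0000001001
^ 0101010101
------------
  0101011100

Answer: 0101011100 (348)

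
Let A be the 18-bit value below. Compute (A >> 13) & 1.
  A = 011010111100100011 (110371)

Bit 13 is the 14th from the right.
  011010111100100011
      ^
That bit is 1.

Answer: 1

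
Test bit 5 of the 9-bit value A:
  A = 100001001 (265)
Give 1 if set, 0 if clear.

Bit 5 is the 6th from the right.
  100001001
     ^
That bit is 0.

Answer: 0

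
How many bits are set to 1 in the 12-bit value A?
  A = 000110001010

000110001010
1-bits at positions (from bit 0 = LSB): 1, 3, 7, 8
Count = 4

Answer: 4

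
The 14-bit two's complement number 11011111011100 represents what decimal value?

MSB is 1, so the value is negative. Find the magnitude:
1. Invert bits:  00100000100011
2. Add 1:        00100000100100  = 2084
3. Apply sign:   -2084

Answer: -2084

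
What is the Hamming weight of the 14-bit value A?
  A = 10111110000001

10111110000001
1-bits at positions (from bit 0 = LSB): 0, 7, 8, 9, 10, 11, 13
Count = 7

Answer: 7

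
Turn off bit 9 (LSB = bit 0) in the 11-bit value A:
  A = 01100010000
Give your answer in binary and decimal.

Mask = ~(1 << 9) = 10111111111
Bit 9 of A is 1, so AND-ing with the mask clears it to 0.
  01100010000
& 10111111111
-------------
  00100010000

Answer: 00100010000 (272)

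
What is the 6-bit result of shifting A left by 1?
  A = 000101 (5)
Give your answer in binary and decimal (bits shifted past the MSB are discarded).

Shift left by 1: drop the top 1 bit(s), append 1 zero(s) on the right.
  000101  ->  discard [0], keep [00101], append 0
= 001010

Answer: 001010 (10)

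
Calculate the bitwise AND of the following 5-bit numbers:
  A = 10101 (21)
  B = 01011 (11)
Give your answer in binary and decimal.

Apply & to each column (1 only where both bits are 1):
  10101
& 01011
-------
  00001

Answer: 00001 (1)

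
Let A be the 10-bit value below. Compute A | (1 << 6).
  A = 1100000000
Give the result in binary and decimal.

Mask = 1 << 6 = 0001000000
Bit 6 of A is 0, so OR-ing with the mask flips it to 1.
  1100000000
| 0001000000
------------
  1101000000

Answer: 1101000000 (832)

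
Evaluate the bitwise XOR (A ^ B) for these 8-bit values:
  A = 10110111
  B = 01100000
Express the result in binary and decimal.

Apply ^ to each column (1 where bits differ):
  10110111
^ 01100000
----------
  11010111

Answer: 11010111 (215)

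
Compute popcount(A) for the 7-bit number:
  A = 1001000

1001000
1-bits at positions (from bit 0 = LSB): 3, 6
Count = 2

Answer: 2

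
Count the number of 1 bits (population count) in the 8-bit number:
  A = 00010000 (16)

00010000
1-bits at positions (from bit 0 = LSB): 4
Count = 1

Answer: 1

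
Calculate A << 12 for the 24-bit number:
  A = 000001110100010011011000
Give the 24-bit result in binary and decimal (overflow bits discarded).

Shift left by 12: drop the top 12 bit(s), append 12 zero(s) on the right.
  000001110100010011011000  ->  discard [000001110100], keep [010011011000], append 000000000000
= 010011011000000000000000

Answer: 010011011000000000000000 (5079040)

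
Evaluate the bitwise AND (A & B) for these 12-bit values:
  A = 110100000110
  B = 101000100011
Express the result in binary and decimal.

Apply & to each column (1 only where both bits are 1):
  110100000110
& 101000100011
--------------
  100000000010

Answer: 100000000010 (2050)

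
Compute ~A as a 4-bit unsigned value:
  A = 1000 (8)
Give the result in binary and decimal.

Flip each bit (0->1, 1->0):
  1000
  0111

Answer: 0111 (7)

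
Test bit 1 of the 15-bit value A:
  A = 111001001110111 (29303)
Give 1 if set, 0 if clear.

Bit 1 is the 2nd from the right.
  111001001110111
               ^
That bit is 1.

Answer: 1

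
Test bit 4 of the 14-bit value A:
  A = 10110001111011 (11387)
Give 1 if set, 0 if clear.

Bit 4 is the 5th from the right.
  10110001111011
           ^
That bit is 1.

Answer: 1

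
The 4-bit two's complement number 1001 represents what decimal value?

MSB is 1, so the value is negative. Find the magnitude:
1. Invert bits:  0110
2. Add 1:        0111  = 7
3. Apply sign:   -7

Answer: -7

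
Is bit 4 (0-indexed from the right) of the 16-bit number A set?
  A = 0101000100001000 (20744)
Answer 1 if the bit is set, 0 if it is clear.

Bit 4 is the 5th from the right.
  0101000100001000
             ^
That bit is 0.

Answer: 0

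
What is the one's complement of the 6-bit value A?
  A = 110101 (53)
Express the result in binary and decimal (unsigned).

Flip each bit (0->1, 1->0):
  110101
  001010

Answer: 001010 (10)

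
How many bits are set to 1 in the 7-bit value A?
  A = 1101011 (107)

1101011
1-bits at positions (from bit 0 = LSB): 0, 1, 3, 5, 6
Count = 5

Answer: 5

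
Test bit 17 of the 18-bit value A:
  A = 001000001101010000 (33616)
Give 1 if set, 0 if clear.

Bit 17 is the 18th from the right.
  001000001101010000
  ^
That bit is 0.

Answer: 0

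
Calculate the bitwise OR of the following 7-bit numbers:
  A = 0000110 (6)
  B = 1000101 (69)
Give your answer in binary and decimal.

Apply | to each column (1 where either bit is 1):
  0000110
| 1000101
---------
  1000111

Answer: 1000111 (71)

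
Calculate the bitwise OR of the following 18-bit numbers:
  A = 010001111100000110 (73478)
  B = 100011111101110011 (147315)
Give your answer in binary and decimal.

Apply | to each column (1 where either bit is 1):
  010001111100000110
| 100011111101110011
--------------------
  110011111101110111

Answer: 110011111101110111 (212855)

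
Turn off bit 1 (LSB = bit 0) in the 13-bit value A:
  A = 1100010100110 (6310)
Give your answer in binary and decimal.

Mask = ~(1 << 1) = 1111111111101
Bit 1 of A is 1, so AND-ing with the mask clears it to 0.
  1100010100110
& 1111111111101
---------------
  1100010100100

Answer: 1100010100100 (6308)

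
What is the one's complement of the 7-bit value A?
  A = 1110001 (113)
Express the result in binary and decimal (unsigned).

Flip each bit (0->1, 1->0):
  1110001
  0001110

Answer: 0001110 (14)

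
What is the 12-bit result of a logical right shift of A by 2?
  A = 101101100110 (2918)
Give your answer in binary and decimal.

Logical shift right by 2: drop the bottom 2 bit(s), prepend 2 zero(s) on the left.
  101101100110  ->  keep [1011011001], discard [10], prepend 00
= 001011011001

Answer: 001011011001 (729)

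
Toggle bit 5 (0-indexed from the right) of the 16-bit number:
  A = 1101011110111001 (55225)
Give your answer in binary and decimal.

Mask = 1 << 5 = 0000000000100000
Bit 5 of A is 1; XOR with the mask flips it to 0.
  1101011110111001
^ 0000000000100000
------------------
  1101011110011001

Answer: 1101011110011001 (55193)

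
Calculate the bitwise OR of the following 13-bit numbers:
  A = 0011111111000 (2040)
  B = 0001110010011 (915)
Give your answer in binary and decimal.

Apply | to each column (1 where either bit is 1):
  0011111111000
| 0001110010011
---------------
  0011111111011

Answer: 0011111111011 (2043)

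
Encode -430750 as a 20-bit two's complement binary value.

1. Binary of +430750:  01101001001010011110
2. Invert bits:     10010110110101100001
3. Add 1:           10010110110101100010

Answer: 10010110110101100010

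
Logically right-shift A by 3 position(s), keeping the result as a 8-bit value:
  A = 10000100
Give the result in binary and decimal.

Logical shift right by 3: drop the bottom 3 bit(s), prepend 3 zero(s) on the left.
  10000100  ->  keep [10000], discard [100], prepend 000
= 00010000

Answer: 00010000 (16)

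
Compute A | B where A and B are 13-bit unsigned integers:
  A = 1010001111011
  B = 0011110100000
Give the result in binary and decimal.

Apply | to each column (1 where either bit is 1):
  1010001111011
| 0011110100000
---------------
  1011111111011

Answer: 1011111111011 (6139)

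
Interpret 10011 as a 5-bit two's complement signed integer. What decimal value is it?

MSB is 1, so the value is negative. Find the magnitude:
1. Invert bits:  01100
2. Add 1:        01101  = 13
3. Apply sign:   -13

Answer: -13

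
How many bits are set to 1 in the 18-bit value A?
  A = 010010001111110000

010010001111110000
1-bits at positions (from bit 0 = LSB): 4, 5, 6, 7, 8, 9, 13, 16
Count = 8

Answer: 8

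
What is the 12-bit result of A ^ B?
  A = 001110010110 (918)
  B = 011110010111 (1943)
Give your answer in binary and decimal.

Apply ^ to each column (1 where bits differ):
  001110010110
^ 011110010111
--------------
  010000000001

Answer: 010000000001 (1025)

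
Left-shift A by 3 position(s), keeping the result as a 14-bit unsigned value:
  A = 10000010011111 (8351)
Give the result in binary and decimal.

Shift left by 3: drop the top 3 bit(s), append 3 zero(s) on the right.
  10000010011111  ->  discard [100], keep [00010011111], append 000
= 00010011111000

Answer: 00010011111000 (1272)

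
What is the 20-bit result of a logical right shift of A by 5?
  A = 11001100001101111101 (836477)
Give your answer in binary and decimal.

Logical shift right by 5: drop the bottom 5 bit(s), prepend 5 zero(s) on the left.
  11001100001101111101  ->  keep [110011000011011], discard [11101], prepend 00000
= 00000110011000011011

Answer: 00000110011000011011 (26139)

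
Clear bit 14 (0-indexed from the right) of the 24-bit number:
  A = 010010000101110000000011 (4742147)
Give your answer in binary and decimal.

Mask = ~(1 << 14) = 111111111011111111111111
Bit 14 of A is 1, so AND-ing with the mask clears it to 0.
  010010000101110000000011
& 111111111011111111111111
--------------------------
  010010000001110000000011

Answer: 010010000001110000000011 (4725763)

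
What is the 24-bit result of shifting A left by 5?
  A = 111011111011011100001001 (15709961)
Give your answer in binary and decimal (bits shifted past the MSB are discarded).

Shift left by 5: drop the top 5 bit(s), append 5 zero(s) on the right.
  111011111011011100001001  ->  discard [11101], keep [1111011011100001001], append 00000
= 111101101110000100100000

Answer: 111101101110000100100000 (16179488)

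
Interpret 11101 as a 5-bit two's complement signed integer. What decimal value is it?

MSB is 1, so the value is negative. Find the magnitude:
1. Invert bits:  00010
2. Add 1:        00011  = 3
3. Apply sign:   -3

Answer: -3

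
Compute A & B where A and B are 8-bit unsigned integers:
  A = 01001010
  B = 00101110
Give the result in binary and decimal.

Apply & to each column (1 only where both bits are 1):
  01001010
& 00101110
----------
  00001010

Answer: 00001010 (10)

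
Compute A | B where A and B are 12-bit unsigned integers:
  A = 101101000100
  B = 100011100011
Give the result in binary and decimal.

Apply | to each column (1 where either bit is 1):
  101101000100
| 100011100011
--------------
  101111100111

Answer: 101111100111 (3047)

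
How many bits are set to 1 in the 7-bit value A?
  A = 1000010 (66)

1000010
1-bits at positions (from bit 0 = LSB): 1, 6
Count = 2

Answer: 2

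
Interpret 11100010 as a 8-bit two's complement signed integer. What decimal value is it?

MSB is 1, so the value is negative. Find the magnitude:
1. Invert bits:  00011101
2. Add 1:        00011110  = 30
3. Apply sign:   -30

Answer: -30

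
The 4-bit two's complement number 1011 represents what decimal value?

MSB is 1, so the value is negative. Find the magnitude:
1. Invert bits:  0100
2. Add 1:        0101  = 5
3. Apply sign:   -5

Answer: -5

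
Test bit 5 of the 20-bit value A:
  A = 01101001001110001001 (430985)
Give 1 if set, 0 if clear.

Bit 5 is the 6th from the right.
  01101001001110001001
                ^
That bit is 0.

Answer: 0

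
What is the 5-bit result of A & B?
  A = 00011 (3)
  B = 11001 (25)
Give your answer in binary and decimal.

Apply & to each column (1 only where both bits are 1):
  00011
& 11001
-------
  00001

Answer: 00001 (1)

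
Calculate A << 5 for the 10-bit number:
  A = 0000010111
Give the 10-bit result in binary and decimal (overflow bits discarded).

Shift left by 5: drop the top 5 bit(s), append 5 zero(s) on the right.
  0000010111  ->  discard [00000], keep [10111], append 00000
= 1011100000

Answer: 1011100000 (736)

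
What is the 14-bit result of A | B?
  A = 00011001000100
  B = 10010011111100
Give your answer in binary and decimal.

Apply | to each column (1 where either bit is 1):
  00011001000100
| 10010011111100
----------------
  10011011111100

Answer: 10011011111100 (9980)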